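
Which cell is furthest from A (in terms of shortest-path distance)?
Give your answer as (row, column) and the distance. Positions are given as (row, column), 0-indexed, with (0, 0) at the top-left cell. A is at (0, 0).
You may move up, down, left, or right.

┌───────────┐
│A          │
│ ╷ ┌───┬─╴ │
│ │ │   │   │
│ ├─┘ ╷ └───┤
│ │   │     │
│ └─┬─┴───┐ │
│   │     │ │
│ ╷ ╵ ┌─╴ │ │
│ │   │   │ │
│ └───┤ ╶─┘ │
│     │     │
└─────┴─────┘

Computing BFS distances from A to all cells:
Furthest cell: (2, 1)
Distance: 23 steps

Path from A to the furthest cell:

┌───────────┐
│A          │
│ ╷ ┌───┬─╴ │
│↓│ │↓ ↰│   │
│ ├─┘ ╷ └───┤
│↓│B ↲│↑ ← ↰│
│ └─┬─┴───┐ │
│↳ ↓│↱ → ↓│↑│
│ ╷ ╵ ┌─╴ │ │
│ │↳ ↑│↓ ↲│↑│
│ └───┤ ╶─┘ │
│     │↳ → ↑│
└─────┴─────┘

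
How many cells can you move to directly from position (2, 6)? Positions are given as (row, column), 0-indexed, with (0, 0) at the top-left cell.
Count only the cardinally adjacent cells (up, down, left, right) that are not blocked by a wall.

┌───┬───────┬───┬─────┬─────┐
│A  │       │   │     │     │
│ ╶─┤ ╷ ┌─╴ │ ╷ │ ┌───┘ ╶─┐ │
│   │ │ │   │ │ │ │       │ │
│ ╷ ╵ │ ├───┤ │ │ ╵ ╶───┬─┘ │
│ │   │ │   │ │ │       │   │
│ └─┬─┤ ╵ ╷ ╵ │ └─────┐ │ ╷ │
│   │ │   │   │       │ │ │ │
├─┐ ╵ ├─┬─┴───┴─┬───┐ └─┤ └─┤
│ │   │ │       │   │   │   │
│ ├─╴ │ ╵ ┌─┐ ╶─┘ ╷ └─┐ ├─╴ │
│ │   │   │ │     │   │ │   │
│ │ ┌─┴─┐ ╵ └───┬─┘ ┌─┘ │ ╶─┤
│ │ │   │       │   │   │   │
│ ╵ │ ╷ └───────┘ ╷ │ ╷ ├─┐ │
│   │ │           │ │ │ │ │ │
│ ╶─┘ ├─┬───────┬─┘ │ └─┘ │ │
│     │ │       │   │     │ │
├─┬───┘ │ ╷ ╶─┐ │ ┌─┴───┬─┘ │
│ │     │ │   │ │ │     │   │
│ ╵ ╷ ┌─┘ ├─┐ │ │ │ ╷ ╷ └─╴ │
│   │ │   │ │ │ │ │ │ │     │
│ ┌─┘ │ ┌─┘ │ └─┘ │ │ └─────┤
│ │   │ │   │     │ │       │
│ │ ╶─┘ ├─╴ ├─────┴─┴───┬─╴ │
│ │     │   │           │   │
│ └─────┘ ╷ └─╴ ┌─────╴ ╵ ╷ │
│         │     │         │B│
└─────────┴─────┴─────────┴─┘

Checking passable neighbors of (2, 6):
Neighbors: (1, 6), (3, 6)
Count: 2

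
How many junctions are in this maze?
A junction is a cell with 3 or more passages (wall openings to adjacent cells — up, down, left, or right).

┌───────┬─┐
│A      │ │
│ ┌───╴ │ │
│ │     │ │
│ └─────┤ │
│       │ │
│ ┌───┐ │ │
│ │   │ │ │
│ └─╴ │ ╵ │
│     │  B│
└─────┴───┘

Checking each cell for number of passages:

Junctions found (3+ passages):
  (2, 0): 3 passages
Total junctions: 1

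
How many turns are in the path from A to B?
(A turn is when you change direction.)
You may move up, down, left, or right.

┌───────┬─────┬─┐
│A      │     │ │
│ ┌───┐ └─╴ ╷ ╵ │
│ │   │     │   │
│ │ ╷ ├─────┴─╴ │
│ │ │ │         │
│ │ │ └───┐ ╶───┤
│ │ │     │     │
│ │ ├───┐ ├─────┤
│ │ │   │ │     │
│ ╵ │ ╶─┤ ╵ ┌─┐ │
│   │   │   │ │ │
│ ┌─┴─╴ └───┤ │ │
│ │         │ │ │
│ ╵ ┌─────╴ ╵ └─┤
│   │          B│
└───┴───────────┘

Directions: down, down, down, down, down, down, down, right, up, right, right, right, right, down, right, right
Number of turns: 5

Solution:

┌───────┬─────┬─┐
│A      │     │ │
│ ┌───┐ └─╴ ╷ ╵ │
│↓│   │     │   │
│ │ ╷ ├─────┴─╴ │
│↓│ │ │         │
│ │ │ └───┐ ╶───┤
│↓│ │     │     │
│ │ ├───┐ ├─────┤
│↓│ │   │ │     │
│ ╵ │ ╶─┤ ╵ ┌─┐ │
│↓  │   │   │ │ │
│ ┌─┴─╴ └───┤ │ │
│↓│↱ → → → ↓│ │ │
│ ╵ ┌─────╴ ╵ └─┤
│↳ ↑│      ↳ → B│
└───┴───────────┘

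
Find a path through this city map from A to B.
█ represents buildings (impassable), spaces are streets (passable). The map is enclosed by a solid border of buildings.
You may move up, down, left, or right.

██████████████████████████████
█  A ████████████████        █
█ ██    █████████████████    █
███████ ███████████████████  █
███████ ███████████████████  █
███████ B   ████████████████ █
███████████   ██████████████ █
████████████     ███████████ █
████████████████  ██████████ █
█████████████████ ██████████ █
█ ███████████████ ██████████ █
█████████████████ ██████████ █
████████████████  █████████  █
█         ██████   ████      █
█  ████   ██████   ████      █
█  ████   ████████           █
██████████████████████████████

Finding the shortest path from A to B:
Movement: cardinal only
Path length: 9 steps
Directions: right → down → right → right → right → down → down → down → right

Solution:

██████████████████████████████
█  A↓████████████████        █
█ ██↳→→↓█████████████████    █
███████↓███████████████████  █
███████↓███████████████████  █
███████↳B   ████████████████ █
███████████   ██████████████ █
████████████     ███████████ █
████████████████  ██████████ █
█████████████████ ██████████ █
█ ███████████████ ██████████ █
█████████████████ ██████████ █
████████████████  █████████  █
█         ██████   ████      █
█  ████   ██████   ████      █
█  ████   ████████           █
██████████████████████████████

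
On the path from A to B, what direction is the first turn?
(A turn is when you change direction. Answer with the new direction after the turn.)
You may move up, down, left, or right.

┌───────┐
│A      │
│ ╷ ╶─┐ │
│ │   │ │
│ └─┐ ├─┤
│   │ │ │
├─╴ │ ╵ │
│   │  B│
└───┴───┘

Directions: right, down, right, down, down, right
First turn direction: down

Solution:

┌───────┐
│A ↓    │
│ ╷ ╶─┐ │
│ │↳ ↓│ │
│ └─┐ ├─┤
│   │↓│ │
├─╴ │ ╵ │
│   │↳ B│
└───┴───┘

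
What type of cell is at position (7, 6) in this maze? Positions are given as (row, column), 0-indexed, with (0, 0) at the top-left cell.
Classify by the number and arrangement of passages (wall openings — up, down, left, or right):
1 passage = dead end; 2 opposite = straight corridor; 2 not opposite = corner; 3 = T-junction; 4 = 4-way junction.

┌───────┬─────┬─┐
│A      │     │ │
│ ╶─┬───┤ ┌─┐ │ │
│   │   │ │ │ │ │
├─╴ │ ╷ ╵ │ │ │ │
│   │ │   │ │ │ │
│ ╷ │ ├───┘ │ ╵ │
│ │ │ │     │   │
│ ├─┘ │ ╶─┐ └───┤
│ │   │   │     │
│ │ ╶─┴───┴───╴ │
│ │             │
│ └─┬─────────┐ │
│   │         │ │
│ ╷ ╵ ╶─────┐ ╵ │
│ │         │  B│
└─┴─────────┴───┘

Checking cell at (7, 6):
Number of passages: 2
Cell type: corner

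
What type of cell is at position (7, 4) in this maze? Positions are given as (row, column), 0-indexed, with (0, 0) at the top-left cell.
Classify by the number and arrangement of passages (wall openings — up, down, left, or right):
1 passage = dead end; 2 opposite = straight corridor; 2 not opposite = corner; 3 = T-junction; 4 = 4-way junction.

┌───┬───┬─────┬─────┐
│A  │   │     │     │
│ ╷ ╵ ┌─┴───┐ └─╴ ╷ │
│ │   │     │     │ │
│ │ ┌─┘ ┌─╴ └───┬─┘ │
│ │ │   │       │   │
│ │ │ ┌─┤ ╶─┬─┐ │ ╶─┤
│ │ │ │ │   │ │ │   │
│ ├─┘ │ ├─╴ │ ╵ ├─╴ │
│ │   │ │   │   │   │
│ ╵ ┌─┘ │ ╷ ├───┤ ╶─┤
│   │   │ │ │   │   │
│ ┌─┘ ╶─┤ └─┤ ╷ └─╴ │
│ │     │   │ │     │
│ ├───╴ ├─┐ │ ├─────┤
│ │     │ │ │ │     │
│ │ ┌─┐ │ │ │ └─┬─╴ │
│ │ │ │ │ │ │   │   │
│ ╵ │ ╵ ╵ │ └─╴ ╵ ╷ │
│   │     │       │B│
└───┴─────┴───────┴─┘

Checking cell at (7, 4):
Number of passages: 1
Cell type: dead end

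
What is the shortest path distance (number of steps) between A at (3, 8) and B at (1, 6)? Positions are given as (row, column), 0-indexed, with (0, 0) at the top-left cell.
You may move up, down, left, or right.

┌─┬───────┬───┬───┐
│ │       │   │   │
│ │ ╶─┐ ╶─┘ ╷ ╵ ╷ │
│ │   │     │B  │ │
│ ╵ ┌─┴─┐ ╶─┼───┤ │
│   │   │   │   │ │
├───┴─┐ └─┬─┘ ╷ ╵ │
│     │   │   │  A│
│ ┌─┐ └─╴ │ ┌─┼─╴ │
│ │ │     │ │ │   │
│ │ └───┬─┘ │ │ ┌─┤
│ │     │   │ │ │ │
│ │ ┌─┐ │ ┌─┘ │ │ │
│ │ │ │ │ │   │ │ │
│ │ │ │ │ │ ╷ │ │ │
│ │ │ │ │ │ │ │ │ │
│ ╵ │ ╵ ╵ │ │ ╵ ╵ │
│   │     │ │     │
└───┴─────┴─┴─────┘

Finding path from (3, 8) to (1, 6):
Path: (3,8) → (2,8) → (1,8) → (0,8) → (0,7) → (1,7) → (1,6)
Distance: 6 steps

Solution:

┌─┬───────┬───┬───┐
│ │       │   │↓ ↰│
│ │ ╶─┐ ╶─┘ ╷ ╵ ╷ │
│ │   │     │B ↲│↑│
│ ╵ ┌─┴─┐ ╶─┼───┤ │
│   │   │   │   │↑│
├───┴─┐ └─┬─┘ ╷ ╵ │
│     │   │   │  A│
│ ┌─┐ └─╴ │ ┌─┼─╴ │
│ │ │     │ │ │   │
│ │ └───┬─┘ │ │ ┌─┤
│ │     │   │ │ │ │
│ │ ┌─┐ │ ┌─┘ │ │ │
│ │ │ │ │ │   │ │ │
│ │ │ │ │ │ ╷ │ │ │
│ │ │ │ │ │ │ │ │ │
│ ╵ │ ╵ ╵ │ │ ╵ ╵ │
│   │     │ │     │
└───┴─────┴─┴─────┘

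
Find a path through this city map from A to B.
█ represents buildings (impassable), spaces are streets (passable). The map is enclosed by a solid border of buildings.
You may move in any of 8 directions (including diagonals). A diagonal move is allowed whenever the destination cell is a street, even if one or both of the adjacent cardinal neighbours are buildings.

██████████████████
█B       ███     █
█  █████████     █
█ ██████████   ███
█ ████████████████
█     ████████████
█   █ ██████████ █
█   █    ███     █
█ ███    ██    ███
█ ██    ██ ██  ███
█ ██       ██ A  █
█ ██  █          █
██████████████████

Finding the shortest path from A to B:
Movement: 8-directional
Path length: 17 steps
Directions: left → down-left → left → left → left → up-left → up-left → up → up-left → up-left → up-left → left → left → up-left → up → up → up

Solution:

██████████████████
█B       ███     █
█↑ █████████     █
█↑██████████   ███
█↑████████████████
█ ↖←← ████████████
█   █↖██████████ █
█   █ ↖  ███     █
█ ███  ↖ ██    ███
█ ██   ↑██ ██  ███
█ ██    ↖  ██↙A  █
█ ██  █  ↖←←←    █
██████████████████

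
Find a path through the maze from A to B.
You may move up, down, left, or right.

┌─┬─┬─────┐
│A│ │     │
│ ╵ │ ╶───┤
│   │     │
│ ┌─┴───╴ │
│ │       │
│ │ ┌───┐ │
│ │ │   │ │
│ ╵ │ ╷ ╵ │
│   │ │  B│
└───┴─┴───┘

Finding the shortest path through the maze:
Path length: 12 steps
Directions: down → down → down → down → right → up → up → right → right → right → down → down

Solution:

┌─┬─┬─────┐
│A│ │     │
│ ╵ │ ╶───┤
│↓  │     │
│ ┌─┴───╴ │
│↓│↱ → → ↓│
│ │ ┌───┐ │
│↓│↑│   │↓│
│ ╵ │ ╷ ╵ │
│↳ ↑│ │  B│
└───┴─┴───┘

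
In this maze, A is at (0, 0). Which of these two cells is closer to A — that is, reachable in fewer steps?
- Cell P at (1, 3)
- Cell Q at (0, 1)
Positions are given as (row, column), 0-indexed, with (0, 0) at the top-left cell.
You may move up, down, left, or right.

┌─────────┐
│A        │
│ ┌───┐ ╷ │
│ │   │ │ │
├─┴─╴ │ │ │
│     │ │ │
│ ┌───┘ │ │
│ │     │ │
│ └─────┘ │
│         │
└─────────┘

Shortest path A → P at (1, 3): 4 steps
Shortest path A → Q at (0, 1): 1 steps

Q is closer (1 steps vs 4 steps).

Path to P:

┌─────────┐
│A → → ↓  │
│ ┌───┐ ╷ │
│ │   │P│ │
├─┴─╴ │ │ │
│     │ │ │
│ ┌───┘ │ │
│ │     │ │
│ └─────┘ │
│         │
└─────────┘

Path to Q:

┌─────────┐
│A Q      │
│ ┌───┐ ╷ │
│ │   │ │ │
├─┴─╴ │ │ │
│     │ │ │
│ ┌───┘ │ │
│ │     │ │
│ └─────┘ │
│         │
└─────────┘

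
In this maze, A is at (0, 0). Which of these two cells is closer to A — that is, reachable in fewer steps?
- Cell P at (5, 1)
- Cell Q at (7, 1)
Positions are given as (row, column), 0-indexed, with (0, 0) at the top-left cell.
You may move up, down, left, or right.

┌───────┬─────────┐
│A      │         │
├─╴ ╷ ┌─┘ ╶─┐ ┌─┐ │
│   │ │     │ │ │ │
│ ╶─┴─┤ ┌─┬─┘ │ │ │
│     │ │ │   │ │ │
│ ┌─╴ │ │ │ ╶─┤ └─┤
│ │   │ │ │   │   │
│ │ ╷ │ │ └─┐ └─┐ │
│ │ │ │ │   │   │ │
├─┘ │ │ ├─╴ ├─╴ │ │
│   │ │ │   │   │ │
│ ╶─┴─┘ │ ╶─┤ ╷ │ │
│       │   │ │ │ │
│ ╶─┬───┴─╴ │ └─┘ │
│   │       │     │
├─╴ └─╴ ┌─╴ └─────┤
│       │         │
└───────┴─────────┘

Shortest path A → P at (5, 1): 10 steps
Shortest path A → Q at (7, 1): 14 steps

P is closer (10 steps vs 14 steps).

Path to P:

┌───────┬─────────┐
│A ↓    │         │
├─╴ ╷ ┌─┘ ╶─┐ ┌─┐ │
│↓ ↲│ │     │ │ │ │
│ ╶─┴─┤ ┌─┬─┘ │ │ │
│↳ → ↓│ │ │   │ │ │
│ ┌─╴ │ │ │ ╶─┤ └─┤
│ │↓ ↲│ │ │   │   │
│ │ ╷ │ │ └─┐ └─┐ │
│ │↓│ │ │   │   │ │
├─┘ │ │ ├─╴ ├─╴ │ │
│  P│ │ │   │   │ │
│ ╶─┴─┘ │ ╶─┤ ╷ │ │
│       │   │ │ │ │
│ ╶─┬───┴─╴ │ └─┘ │
│   │       │     │
├─╴ └─╴ ┌─╴ └─────┤
│       │         │
└───────┴─────────┘

Path to Q:

┌───────┬─────────┐
│A ↓    │         │
├─╴ ╷ ┌─┘ ╶─┐ ┌─┐ │
│↓ ↲│ │     │ │ │ │
│ ╶─┴─┤ ┌─┬─┘ │ │ │
│↳ → ↓│ │ │   │ │ │
│ ┌─╴ │ │ │ ╶─┤ └─┤
│ │↓ ↲│ │ │   │   │
│ │ ╷ │ │ └─┐ └─┐ │
│ │↓│ │ │   │   │ │
├─┘ │ │ ├─╴ ├─╴ │ │
│↓ ↲│ │ │   │   │ │
│ ╶─┴─┘ │ ╶─┤ ╷ │ │
│↓      │   │ │ │ │
│ ╶─┬───┴─╴ │ └─┘ │
│↳ Q│       │     │
├─╴ └─╴ ┌─╴ └─────┤
│       │         │
└───────┴─────────┘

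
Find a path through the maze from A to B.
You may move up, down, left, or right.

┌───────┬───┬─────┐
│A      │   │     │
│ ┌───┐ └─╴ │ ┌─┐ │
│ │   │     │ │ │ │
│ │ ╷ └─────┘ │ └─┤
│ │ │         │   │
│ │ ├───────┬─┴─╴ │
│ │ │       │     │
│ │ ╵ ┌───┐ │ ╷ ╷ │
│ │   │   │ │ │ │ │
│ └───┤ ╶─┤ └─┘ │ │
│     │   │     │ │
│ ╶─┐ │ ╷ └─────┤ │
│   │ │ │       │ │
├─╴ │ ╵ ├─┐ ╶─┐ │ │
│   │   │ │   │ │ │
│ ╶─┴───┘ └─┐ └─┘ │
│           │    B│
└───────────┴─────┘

Finding the shortest path through the maze:
Path length: 20 steps
Directions: down → down → down → down → down → right → right → down → down → right → up → up → right → down → right → down → right → down → right → right

Solution:

┌───────┬───┬─────┐
│A      │   │     │
│ ┌───┐ └─╴ │ ┌─┐ │
│↓│   │     │ │ │ │
│ │ ╷ └─────┘ │ └─┤
│↓│ │         │   │
│ │ ├───────┬─┴─╴ │
│↓│ │       │     │
│ │ ╵ ┌───┐ │ ╷ ╷ │
│↓│   │   │ │ │ │ │
│ └───┤ ╶─┤ └─┘ │ │
│↳ → ↓│↱ ↓│     │ │
│ ╶─┐ │ ╷ └─────┤ │
│   │↓│↑│↳ ↓    │ │
├─╴ │ ╵ ├─┐ ╶─┐ │ │
│   │↳ ↑│ │↳ ↓│ │ │
│ ╶─┴───┘ └─┐ └─┘ │
│           │↳ → B│
└───────────┴─────┘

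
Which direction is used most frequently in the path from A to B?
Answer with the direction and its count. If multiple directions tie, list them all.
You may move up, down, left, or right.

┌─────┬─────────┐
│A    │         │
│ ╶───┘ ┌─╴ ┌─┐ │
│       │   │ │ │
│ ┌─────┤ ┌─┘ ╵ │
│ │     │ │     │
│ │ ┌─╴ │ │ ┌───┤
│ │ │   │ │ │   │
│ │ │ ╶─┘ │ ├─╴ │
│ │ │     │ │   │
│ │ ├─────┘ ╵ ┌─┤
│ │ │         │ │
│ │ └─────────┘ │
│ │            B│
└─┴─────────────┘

Directions: down, right, right, right, up, right, right, down, left, down, down, down, left, left, up, right, up, left, left, down, down, down, down, right, right, right, right, right, right
Counts: {'down': 9, 'right': 12, 'up': 3, 'left': 5}
Most common: right (12 times)

Solution:

┌─────┬─────────┐
│A    │↱ → ↓    │
│ ╶───┘ ┌─╴ ┌─┐ │
│↳ → → ↑│↓ ↲│ │ │
│ ┌─────┤ ┌─┘ ╵ │
│ │↓ ← ↰│↓│     │
│ │ ┌─╴ │ │ ┌───┤
│ │↓│↱ ↑│↓│ │   │
│ │ │ ╶─┘ │ ├─╴ │
│ │↓│↑ ← ↲│ │   │
│ │ ├─────┘ ╵ ┌─┤
│ │↓│         │ │
│ │ └─────────┘ │
│ │↳ → → → → → B│
└─┴─────────────┘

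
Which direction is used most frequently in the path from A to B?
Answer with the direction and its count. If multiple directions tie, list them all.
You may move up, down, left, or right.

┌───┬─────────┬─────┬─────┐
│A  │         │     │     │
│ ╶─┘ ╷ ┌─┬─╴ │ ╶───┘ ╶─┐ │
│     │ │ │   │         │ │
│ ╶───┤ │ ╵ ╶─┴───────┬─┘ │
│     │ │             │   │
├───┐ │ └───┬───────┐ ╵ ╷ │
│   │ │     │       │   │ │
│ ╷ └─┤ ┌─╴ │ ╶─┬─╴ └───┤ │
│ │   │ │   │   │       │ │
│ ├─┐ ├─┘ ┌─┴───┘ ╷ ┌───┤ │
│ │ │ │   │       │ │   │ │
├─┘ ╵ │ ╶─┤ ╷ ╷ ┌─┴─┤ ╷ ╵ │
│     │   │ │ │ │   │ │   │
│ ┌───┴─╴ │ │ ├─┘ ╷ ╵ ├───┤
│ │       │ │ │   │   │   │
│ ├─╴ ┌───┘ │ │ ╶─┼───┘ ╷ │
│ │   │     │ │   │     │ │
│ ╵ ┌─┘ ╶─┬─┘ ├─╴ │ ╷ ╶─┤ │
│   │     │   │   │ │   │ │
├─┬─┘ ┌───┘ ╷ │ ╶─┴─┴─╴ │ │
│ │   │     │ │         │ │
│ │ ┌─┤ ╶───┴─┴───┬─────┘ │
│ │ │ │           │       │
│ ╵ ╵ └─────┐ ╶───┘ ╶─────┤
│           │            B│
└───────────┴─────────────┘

Directions: down, right, right, up, right, right, right, right, down, left, down, right, right, right, right, right, down, right, up, right, down, down, down, down, left, up, left, down, down, left, up, left, down, left, down, right, down, left, down, right, right, right, right, up, left, up, right, up, right, down, down, down, down, left, left, left, down, right, right, right
Counts: {'down': 19, 'right': 23, 'up': 7, 'left': 11}
Most common: right (23 times)

Solution:

┌───┬─────────┬─────┬─────┐
│A  │↱ → → → ↓│     │     │
│ ╶─┘ ╷ ┌─┬─╴ │ ╶───┘ ╶─┐ │
│↳ → ↑│ │ │↓ ↲│         │ │
│ ╶───┤ │ ╵ ╶─┴───────┬─┘ │
│     │ │  ↳ → → → → ↓│↱ ↓│
├───┐ │ └───┬───────┐ ╵ ╷ │
│   │ │     │       │↳ ↑│↓│
│ ╷ └─┤ ┌─╴ │ ╶─┬─╴ └───┤ │
│ │   │ │   │   │       │↓│
│ ├─┐ ├─┘ ┌─┴───┘ ╷ ┌───┤ │
│ │ │ │   │       │ │↓ ↰│↓│
├─┘ ╵ │ ╶─┤ ╷ ╷ ┌─┴─┤ ╷ ╵ │
│     │   │ │ │ │↓ ↰│↓│↑ ↲│
│ ┌───┴─╴ │ │ ├─┘ ╷ ╵ ├───┤
│ │       │ │ │↓ ↲│↑ ↲│↱ ↓│
│ ├─╴ ┌───┘ │ │ ╶─┼───┘ ╷ │
│ │   │     │ │↳ ↓│  ↱ ↑│↓│
│ ╵ ┌─┘ ╶─┬─┘ ├─╴ │ ╷ ╶─┤ │
│   │     │   │↓ ↲│ │↑ ↰│↓│
├─┬─┘ ┌───┘ ╷ │ ╶─┴─┴─╴ │ │
│ │   │     │ │↳ → → → ↑│↓│
│ │ ┌─┤ ╶───┴─┴───┬─────┘ │
│ │ │ │           │↓ ← ← ↲│
│ ╵ ╵ └─────┐ ╶───┘ ╶─────┤
│           │      ↳ → → B│
└───────────┴─────────────┘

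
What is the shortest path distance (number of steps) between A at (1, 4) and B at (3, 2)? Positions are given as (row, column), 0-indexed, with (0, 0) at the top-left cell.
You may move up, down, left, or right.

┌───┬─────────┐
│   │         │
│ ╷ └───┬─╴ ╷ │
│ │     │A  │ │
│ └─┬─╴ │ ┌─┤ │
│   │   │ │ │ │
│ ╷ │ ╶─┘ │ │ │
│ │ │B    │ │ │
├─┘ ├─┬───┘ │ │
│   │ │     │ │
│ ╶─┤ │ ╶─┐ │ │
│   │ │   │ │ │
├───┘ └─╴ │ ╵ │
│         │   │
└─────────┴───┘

Finding path from (1, 4) to (3, 2):
Path: (1,4) → (2,4) → (3,4) → (3,3) → (3,2)
Distance: 4 steps

Solution:

┌───┬─────────┐
│   │         │
│ ╷ └───┬─╴ ╷ │
│ │     │A  │ │
│ └─┬─╴ │ ┌─┤ │
│   │   │↓│ │ │
│ ╷ │ ╶─┘ │ │ │
│ │ │B ← ↲│ │ │
├─┘ ├─┬───┘ │ │
│   │ │     │ │
│ ╶─┤ │ ╶─┐ │ │
│   │ │   │ │ │
├───┘ └─╴ │ ╵ │
│         │   │
└─────────┴───┘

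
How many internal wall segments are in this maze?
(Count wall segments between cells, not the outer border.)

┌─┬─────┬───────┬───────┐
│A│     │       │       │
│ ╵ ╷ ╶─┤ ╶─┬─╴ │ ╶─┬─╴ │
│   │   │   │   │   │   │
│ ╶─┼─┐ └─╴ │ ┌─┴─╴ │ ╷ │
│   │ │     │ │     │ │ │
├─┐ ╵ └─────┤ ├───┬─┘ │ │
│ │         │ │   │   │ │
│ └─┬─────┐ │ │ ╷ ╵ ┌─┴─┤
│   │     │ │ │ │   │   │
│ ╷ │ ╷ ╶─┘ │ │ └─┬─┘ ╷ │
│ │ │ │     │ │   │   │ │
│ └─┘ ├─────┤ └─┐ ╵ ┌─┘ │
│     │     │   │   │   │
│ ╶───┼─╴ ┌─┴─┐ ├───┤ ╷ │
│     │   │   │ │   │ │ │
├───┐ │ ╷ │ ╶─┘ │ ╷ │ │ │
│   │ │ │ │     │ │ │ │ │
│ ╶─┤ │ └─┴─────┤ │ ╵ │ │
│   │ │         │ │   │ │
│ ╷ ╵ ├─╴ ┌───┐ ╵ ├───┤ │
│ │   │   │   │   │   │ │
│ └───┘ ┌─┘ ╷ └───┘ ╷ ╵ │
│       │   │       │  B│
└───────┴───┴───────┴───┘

Counting internal wall segments:
Total internal walls: 121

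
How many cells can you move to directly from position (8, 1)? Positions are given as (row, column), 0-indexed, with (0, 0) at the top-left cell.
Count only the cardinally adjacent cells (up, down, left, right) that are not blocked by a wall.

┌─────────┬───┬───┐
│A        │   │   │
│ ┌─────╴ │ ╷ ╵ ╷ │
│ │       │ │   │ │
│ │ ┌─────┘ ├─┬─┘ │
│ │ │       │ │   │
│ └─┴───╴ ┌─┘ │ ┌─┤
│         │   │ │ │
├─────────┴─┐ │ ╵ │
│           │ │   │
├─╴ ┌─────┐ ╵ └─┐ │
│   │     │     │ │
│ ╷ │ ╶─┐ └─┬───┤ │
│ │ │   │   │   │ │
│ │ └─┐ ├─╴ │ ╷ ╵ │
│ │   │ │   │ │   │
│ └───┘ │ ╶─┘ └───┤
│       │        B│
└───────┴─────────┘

Checking passable neighbors of (8, 1):
Neighbors: (8, 0), (8, 2)
Count: 2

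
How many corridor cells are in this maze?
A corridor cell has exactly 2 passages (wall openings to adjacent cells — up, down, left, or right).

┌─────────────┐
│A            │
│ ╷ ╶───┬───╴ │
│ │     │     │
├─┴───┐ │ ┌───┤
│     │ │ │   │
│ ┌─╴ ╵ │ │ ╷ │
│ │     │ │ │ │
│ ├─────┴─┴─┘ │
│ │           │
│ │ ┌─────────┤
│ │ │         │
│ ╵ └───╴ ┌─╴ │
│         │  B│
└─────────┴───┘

Counting cells with exactly 2 passages:
Total corridor cells: 39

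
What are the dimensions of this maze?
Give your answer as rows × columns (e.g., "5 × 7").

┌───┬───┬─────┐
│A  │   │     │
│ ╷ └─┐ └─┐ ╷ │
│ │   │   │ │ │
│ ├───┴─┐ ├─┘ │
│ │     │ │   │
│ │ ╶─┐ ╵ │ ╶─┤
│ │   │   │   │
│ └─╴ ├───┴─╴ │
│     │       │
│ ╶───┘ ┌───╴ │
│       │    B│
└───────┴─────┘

Counting the maze dimensions:
Rows (vertical): 6
Columns (horizontal): 7
Dimensions: 6 × 7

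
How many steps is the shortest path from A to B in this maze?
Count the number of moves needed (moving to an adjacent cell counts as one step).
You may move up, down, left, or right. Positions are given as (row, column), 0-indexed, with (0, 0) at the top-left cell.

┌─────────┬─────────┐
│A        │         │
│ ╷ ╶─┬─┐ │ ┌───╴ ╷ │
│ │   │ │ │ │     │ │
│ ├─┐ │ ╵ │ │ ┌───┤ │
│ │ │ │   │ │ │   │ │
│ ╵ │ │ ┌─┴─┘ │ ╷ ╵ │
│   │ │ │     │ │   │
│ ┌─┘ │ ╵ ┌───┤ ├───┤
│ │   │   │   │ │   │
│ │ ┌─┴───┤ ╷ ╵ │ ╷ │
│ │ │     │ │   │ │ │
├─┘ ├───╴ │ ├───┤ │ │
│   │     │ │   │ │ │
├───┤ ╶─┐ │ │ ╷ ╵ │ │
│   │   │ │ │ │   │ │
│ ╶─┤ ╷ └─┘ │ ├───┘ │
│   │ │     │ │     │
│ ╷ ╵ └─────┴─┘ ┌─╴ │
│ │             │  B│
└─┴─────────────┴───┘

Using BFS to find shortest path:
Start: (0, 0), End: (9, 9)
Path found:
(0,0) → (0,1) → (0,2) → (0,3) → (0,4) → (1,4) → (2,4) → (2,3) → (3,3) → (4,3) → (4,4) → (3,4) → (3,5) → (3,6) → (2,6) → (1,6) → (1,7) → (1,8) → (0,8) → (0,9) → (1,9) → (2,9) → (3,9) → (3,8) → (2,8) → (2,7) → (3,7) → (4,7) → (5,7) → (5,6) → (4,6) → (4,5) → (5,5) → (6,5) → (7,5) → (8,5) → (8,4) → (8,3) → (7,3) → (7,2) → (8,2) → (9,2) → (9,3) → (9,4) → (9,5) → (9,6) → (9,7) → (8,7) → (8,8) → (8,9) → (9,9)
Number of steps: 50

Solution:

┌─────────┬─────────┐
│A → → → ↓│      ↱ ↓│
│ ╷ ╶─┬─┐ │ ┌───╴ ╷ │
│ │   │ │↓│ │↱ → ↑│↓│
│ ├─┐ │ ╵ │ │ ┌───┤ │
│ │ │ │↓ ↲│ │↑│↓ ↰│↓│
│ ╵ │ │ ┌─┴─┘ │ ╷ ╵ │
│   │ │↓│↱ → ↑│↓│↑ ↲│
│ ┌─┘ │ ╵ ┌───┤ ├───┤
│ │   │↳ ↑│↓ ↰│↓│   │
│ │ ┌─┴───┤ ╷ ╵ │ ╷ │
│ │ │     │↓│↑ ↲│ │ │
├─┘ ├───╴ │ ├───┤ │ │
│   │     │↓│   │ │ │
├───┤ ╶─┐ │ │ ╷ ╵ │ │
│   │↓ ↰│ │↓│ │   │ │
│ ╶─┤ ╷ └─┘ │ ├───┘ │
│   │↓│↑ ← ↲│ │↱ → ↓│
│ ╷ ╵ └─────┴─┘ ┌─╴ │
│ │  ↳ → → → → ↑│  B│
└─┴─────────────┴───┘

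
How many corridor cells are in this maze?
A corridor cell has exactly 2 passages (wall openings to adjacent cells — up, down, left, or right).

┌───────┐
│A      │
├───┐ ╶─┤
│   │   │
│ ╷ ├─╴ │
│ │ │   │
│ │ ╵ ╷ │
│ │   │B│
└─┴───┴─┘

Counting cells with exactly 2 passages:
Total corridor cells: 10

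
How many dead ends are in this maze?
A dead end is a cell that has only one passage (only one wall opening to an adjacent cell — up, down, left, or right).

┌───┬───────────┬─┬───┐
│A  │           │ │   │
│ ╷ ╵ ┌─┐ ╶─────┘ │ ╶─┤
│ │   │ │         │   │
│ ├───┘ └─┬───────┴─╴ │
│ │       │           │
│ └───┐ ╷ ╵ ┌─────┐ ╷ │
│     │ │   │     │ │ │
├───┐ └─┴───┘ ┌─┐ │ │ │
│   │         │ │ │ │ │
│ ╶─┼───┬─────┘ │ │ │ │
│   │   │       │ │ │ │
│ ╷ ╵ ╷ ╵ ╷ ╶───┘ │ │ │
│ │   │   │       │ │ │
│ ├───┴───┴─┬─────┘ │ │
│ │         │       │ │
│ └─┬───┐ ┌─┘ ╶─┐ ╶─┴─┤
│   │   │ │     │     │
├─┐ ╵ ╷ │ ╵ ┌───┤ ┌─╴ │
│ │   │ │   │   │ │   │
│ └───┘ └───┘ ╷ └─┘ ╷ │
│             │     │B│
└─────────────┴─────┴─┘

Checking each cell for number of passages:

Dead ends found at positions:
  (0, 7)
  (0, 8)
  (0, 10)
  (1, 3)
  (2, 1)
  (3, 3)
  (4, 1)
  (4, 7)
  (7, 1)
  (7, 5)
  (7, 10)
  (8, 7)
  (9, 0)
  (9, 8)
  (10, 10)
Total dead ends: 15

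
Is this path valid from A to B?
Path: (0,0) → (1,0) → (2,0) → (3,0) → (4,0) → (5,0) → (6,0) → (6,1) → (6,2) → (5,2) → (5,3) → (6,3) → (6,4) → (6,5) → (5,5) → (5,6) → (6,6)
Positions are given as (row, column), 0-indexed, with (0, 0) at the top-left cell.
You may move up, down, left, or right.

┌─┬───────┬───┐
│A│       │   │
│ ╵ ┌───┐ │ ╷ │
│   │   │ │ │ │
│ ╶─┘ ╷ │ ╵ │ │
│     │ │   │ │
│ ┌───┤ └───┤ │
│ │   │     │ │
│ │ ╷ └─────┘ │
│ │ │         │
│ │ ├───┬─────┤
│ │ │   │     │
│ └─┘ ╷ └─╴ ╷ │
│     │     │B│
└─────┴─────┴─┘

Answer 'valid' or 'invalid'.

Checking path validity:
Result: All consecutive moves are passable.

valid

Correct solution:

┌─┬───────┬───┐
│A│       │   │
│ ╵ ┌───┐ │ ╷ │
│↓  │   │ │ │ │
│ ╶─┘ ╷ │ ╵ │ │
│↓    │ │   │ │
│ ┌───┤ └───┤ │
│↓│   │     │ │
│ │ ╷ └─────┘ │
│↓│ │         │
│ │ ├───┬─────┤
│↓│ │↱ ↓│  ↱ ↓│
│ └─┘ ╷ └─╴ ╷ │
│↳ → ↑│↳ → ↑│B│
└─────┴─────┴─┘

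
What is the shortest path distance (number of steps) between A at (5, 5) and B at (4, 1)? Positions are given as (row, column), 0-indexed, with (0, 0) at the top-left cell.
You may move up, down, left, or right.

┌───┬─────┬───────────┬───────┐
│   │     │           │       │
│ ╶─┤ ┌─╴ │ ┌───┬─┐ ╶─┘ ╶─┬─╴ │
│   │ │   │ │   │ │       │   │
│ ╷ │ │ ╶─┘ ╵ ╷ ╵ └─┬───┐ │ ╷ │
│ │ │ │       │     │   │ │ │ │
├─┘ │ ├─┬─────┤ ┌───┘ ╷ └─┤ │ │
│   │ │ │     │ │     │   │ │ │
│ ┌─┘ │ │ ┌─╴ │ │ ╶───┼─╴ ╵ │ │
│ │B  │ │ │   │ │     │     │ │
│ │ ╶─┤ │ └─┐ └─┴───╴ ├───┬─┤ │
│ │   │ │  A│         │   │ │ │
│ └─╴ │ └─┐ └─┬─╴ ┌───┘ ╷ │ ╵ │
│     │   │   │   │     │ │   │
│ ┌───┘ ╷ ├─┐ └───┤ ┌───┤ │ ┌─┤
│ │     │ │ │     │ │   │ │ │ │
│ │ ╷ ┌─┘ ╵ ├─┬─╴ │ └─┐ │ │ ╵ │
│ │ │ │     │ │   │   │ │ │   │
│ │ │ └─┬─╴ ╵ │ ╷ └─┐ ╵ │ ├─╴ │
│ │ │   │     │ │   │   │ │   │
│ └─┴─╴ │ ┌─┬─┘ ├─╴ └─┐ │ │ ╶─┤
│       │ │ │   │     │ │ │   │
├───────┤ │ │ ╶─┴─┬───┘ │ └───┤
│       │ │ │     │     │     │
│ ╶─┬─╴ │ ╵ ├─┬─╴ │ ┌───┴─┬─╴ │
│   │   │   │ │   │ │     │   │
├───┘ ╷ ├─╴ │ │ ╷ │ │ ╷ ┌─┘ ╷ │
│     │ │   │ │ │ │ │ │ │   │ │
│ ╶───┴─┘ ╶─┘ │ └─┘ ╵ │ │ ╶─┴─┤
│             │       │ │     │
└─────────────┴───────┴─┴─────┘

Finding path from (5, 5) to (4, 1):
Path: (5,5) → (5,4) → (4,4) → (3,4) → (3,5) → (3,6) → (4,6) → (5,6) → (5,7) → (5,8) → (5,9) → (5,10) → (4,10) → (4,9) → (4,8) → (3,8) → (3,9) → (3,10) → (2,10) → (2,11) → (3,11) → (3,12) → (4,12) → (4,13) → (3,13) → (2,13) → (1,13) → (1,14) → (0,14) → (0,13) → (0,12) → (0,11) → (1,11) → (1,10) → (1,9) → (0,9) → (0,8) → (0,7) → (0,6) → (0,5) → (1,5) → (2,5) → (2,4) → (2,3) → (1,3) → (1,4) → (0,4) → (0,3) → (0,2) → (1,2) → (2,2) → (3,2) → (4,2) → (4,1)
Distance: 53 steps

Solution:

┌───┬─────┬───────────┬───────┐
│   │↓ ← ↰│↓ ← ← ← ↰  │↓ ← ← ↰│
│ ╶─┤ ┌─╴ │ ┌───┬─┐ ╶─┘ ╶─┬─╴ │
│   │↓│↱ ↑│↓│   │ │↑ ← ↲  │↱ ↑│
│ ╷ │ │ ╶─┘ ╵ ╷ ╵ └─┬───┐ │ ╷ │
│ │ │↓│↑ ← ↲  │     │↱ ↓│ │↑│ │
├─┘ │ ├─┬─────┤ ┌───┘ ╷ └─┤ │ │
│   │↓│ │↱ → ↓│ │↱ → ↑│↳ ↓│↑│ │
│ ┌─┘ │ │ ┌─╴ │ │ ╶───┼─╴ ╵ │ │
│ │B ↲│ │↑│  ↓│ │↑ ← ↰│  ↳ ↑│ │
│ │ ╶─┤ │ └─┐ └─┴───╴ ├───┬─┤ │
│ │   │ │↑ A│↳ → → → ↑│   │ │ │
│ └─╴ │ └─┐ └─┬─╴ ┌───┘ ╷ │ ╵ │
│     │   │   │   │     │ │   │
│ ┌───┘ ╷ ├─┐ └───┤ ┌───┤ │ ┌─┤
│ │     │ │ │     │ │   │ │ │ │
│ │ ╷ ┌─┘ ╵ ├─┬─╴ │ └─┐ │ │ ╵ │
│ │ │ │     │ │   │   │ │ │   │
│ │ │ └─┬─╴ ╵ │ ╷ └─┐ ╵ │ ├─╴ │
│ │ │   │     │ │   │   │ │   │
│ └─┴─╴ │ ┌─┬─┘ ├─╴ └─┐ │ │ ╶─┤
│       │ │ │   │     │ │ │   │
├───────┤ │ │ ╶─┴─┬───┘ │ └───┤
│       │ │ │     │     │     │
│ ╶─┬─╴ │ ╵ ├─┬─╴ │ ┌───┴─┬─╴ │
│   │   │   │ │   │ │     │   │
├───┘ ╷ ├─╴ │ │ ╷ │ │ ╷ ┌─┘ ╷ │
│     │ │   │ │ │ │ │ │ │   │ │
│ ╶───┴─┘ ╶─┘ │ └─┘ ╵ │ │ ╶─┴─┤
│             │       │ │     │
└─────────────┴───────┴─┴─────┘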